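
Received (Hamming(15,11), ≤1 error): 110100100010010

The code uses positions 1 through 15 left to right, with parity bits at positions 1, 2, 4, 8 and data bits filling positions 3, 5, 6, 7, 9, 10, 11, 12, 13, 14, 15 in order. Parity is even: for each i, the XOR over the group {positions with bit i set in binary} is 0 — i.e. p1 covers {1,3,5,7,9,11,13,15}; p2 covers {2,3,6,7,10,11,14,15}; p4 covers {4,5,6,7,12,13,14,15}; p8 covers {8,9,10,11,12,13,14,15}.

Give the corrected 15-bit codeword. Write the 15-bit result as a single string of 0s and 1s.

110110100010010

s1 (pos 1,3,5,7,9,11,13,15): 1⊕0⊕0⊕1⊕0⊕1⊕0⊕0 = 1
s2 (pos 2,3,6,7,10,11,14,15): 1⊕0⊕0⊕1⊕0⊕1⊕1⊕0 = 0
s4 (pos 4,5,6,7,12,13,14,15): 1⊕0⊕0⊕1⊕0⊕0⊕1⊕0 = 1
s8 (pos 8,9,10,11,12,13,14,15): 0⊕0⊕0⊕1⊕0⊕0⊕1⊕0 = 0
Syndrome s8…s1 = 0101 → error at position 5.
Flip position 5: 110100100010010 → 110110100010010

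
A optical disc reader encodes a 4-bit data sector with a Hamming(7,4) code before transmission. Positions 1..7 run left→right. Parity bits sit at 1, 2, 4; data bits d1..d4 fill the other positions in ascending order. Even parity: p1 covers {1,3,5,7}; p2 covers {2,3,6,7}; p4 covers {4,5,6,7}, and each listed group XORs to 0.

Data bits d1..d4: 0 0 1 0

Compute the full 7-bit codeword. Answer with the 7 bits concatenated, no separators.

0101010

Place data at non-parity positions: p1 p2 0 p4 0 1 0
p1 (pos 1,3,5,7): XOR of data positions = 0⊕0⊕0 = 0
p2 (pos 2,3,6,7): XOR of data positions = 0⊕1⊕0 = 1
p4 (pos 4,5,6,7): XOR of data positions = 0⊕1⊕0 = 1
Codeword: 0101010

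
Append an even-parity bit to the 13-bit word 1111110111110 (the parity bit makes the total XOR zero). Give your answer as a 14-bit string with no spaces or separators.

11111101111101

XOR of the 13 data bits: 1⊕1⊕1⊕1⊕1⊕1⊕0⊕1⊕1⊕1⊕1⊕1⊕0 = 1
Parity bit = 1 (so all 14 bits XOR to 0).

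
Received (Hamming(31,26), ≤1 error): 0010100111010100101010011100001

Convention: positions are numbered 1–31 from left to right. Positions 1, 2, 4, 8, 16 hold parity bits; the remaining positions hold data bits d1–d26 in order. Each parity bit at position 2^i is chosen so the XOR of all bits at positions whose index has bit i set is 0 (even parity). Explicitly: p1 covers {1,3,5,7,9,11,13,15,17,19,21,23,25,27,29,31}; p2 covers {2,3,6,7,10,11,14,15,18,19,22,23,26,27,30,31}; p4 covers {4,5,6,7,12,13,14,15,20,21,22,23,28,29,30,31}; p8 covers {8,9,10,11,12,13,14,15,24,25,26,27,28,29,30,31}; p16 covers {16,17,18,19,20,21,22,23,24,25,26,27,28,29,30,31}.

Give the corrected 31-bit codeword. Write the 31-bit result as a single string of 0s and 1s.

s1 (pos 1,3,5,7,9,11,13,15,17,19,21,23,25,27,29,31): 0⊕1⊕1⊕0⊕1⊕0⊕0⊕0⊕1⊕1⊕1⊕0⊕1⊕0⊕0⊕1 = 0
s2 (pos 2,3,6,7,10,11,14,15,18,19,22,23,26,27,30,31): 0⊕1⊕0⊕0⊕1⊕0⊕1⊕0⊕0⊕1⊕0⊕0⊕1⊕0⊕0⊕1 = 0
s4 (pos 4,5,6,7,12,13,14,15,20,21,22,23,28,29,30,31): 0⊕1⊕0⊕0⊕1⊕0⊕1⊕0⊕0⊕1⊕0⊕0⊕0⊕0⊕0⊕1 = 1
s8 (pos 8,9,10,11,12,13,14,15,24,25,26,27,28,29,30,31): 1⊕1⊕1⊕0⊕1⊕0⊕1⊕0⊕1⊕1⊕1⊕0⊕0⊕0⊕0⊕1 = 1
s16 (pos 16,17,18,19,20,21,22,23,24,25,26,27,28,29,30,31): 0⊕1⊕0⊕1⊕0⊕1⊕0⊕0⊕1⊕1⊕1⊕0⊕0⊕0⊕0⊕1 = 1
Syndrome s16…s1 = 11100 → error at position 28.
Flip position 28: 0010100111010100101010011100001 → 0010100111010100101010011101001

0010100111010100101010011101001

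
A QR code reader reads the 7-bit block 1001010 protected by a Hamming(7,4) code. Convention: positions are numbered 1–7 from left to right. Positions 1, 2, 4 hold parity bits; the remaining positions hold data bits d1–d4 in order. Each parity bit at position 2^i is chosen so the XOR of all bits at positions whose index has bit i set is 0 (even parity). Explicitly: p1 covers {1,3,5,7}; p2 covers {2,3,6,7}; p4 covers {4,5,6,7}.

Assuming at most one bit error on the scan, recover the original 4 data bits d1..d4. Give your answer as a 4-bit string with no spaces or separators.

1010

s1 (pos 1,3,5,7): 1⊕0⊕0⊕0 = 1
s2 (pos 2,3,6,7): 0⊕0⊕1⊕0 = 1
s4 (pos 4,5,6,7): 1⊕0⊕1⊕0 = 0
Syndrome s4…s1 = 011 → error at position 3.
Flip position 3: 1001010 → 1011010
Read data bits from positions 3,5,6,7: 1010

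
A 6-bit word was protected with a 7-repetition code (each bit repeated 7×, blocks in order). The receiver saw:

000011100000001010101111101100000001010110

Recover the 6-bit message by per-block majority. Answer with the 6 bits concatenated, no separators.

Block 1 (0000111): 3 ones → 0
Block 2 (0000000): 0 ones → 0
Block 3 (1010101): 4 ones → 1
Block 4 (1111011): 6 ones → 1
Block 5 (0000000): 0 ones → 0
Block 6 (1010110): 4 ones → 1

001101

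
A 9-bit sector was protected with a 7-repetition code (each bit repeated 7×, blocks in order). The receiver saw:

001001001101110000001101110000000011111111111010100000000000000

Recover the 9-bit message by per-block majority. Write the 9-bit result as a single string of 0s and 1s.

Block 1 (0010010): 2 ones → 0
Block 2 (0110111): 5 ones → 1
Block 3 (0000001): 1 one → 0
Block 4 (1011100): 4 ones → 1
Block 5 (0000001): 1 one → 0
Block 6 (1111111): 7 ones → 1
Block 7 (1110101): 5 ones → 1
Block 8 (0000000): 0 ones → 0
Block 9 (0000000): 0 ones → 0

010101100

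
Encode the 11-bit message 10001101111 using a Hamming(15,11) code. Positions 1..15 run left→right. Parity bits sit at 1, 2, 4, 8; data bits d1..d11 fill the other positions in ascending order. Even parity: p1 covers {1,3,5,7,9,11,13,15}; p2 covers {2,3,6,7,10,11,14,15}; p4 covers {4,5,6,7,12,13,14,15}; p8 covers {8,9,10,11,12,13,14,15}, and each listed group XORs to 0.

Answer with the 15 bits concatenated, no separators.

001000001101111

Place data at non-parity positions: p1 p2 1 p4 0 0 0 p8 1 1 0 1 1 1 1
p1 (pos 1,3,5,7,9,11,13,15): XOR of data positions = 1⊕0⊕0⊕1⊕0⊕1⊕1 = 0
p2 (pos 2,3,6,7,10,11,14,15): XOR of data positions = 1⊕0⊕0⊕1⊕0⊕1⊕1 = 0
p4 (pos 4,5,6,7,12,13,14,15): XOR of data positions = 0⊕0⊕0⊕1⊕1⊕1⊕1 = 0
p8 (pos 8,9,10,11,12,13,14,15): XOR of data positions = 1⊕1⊕0⊕1⊕1⊕1⊕1 = 0
Codeword: 001000001101111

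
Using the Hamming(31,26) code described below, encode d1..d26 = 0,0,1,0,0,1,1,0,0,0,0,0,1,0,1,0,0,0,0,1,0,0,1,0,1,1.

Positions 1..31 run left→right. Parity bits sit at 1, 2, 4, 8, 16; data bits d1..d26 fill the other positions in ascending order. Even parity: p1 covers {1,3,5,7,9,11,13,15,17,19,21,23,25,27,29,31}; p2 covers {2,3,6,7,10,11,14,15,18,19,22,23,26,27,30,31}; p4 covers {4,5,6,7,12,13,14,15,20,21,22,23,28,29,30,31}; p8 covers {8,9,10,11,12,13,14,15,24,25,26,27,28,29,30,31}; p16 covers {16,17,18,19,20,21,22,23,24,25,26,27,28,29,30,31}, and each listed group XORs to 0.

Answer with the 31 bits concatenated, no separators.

Place data at non-parity positions: p1 p2 0 p4 0 1 0 p8 0 1 1 0 0 0 0 p16 0 1 0 1 0 0 0 0 1 0 0 1 0 1 1
p1 (pos 1,3,5,7,9,11,13,15,17,19,21,23,25,27,29,31): XOR of data positions = 0⊕0⊕0⊕0⊕1⊕0⊕0⊕0⊕0⊕0⊕0⊕1⊕0⊕0⊕1 = 1
p2 (pos 2,3,6,7,10,11,14,15,18,19,22,23,26,27,30,31): XOR of data positions = 0⊕1⊕0⊕1⊕1⊕0⊕0⊕1⊕0⊕0⊕0⊕0⊕0⊕1⊕1 = 0
p4 (pos 4,5,6,7,12,13,14,15,20,21,22,23,28,29,30,31): XOR of data positions = 0⊕1⊕0⊕0⊕0⊕0⊕0⊕1⊕0⊕0⊕0⊕1⊕0⊕1⊕1 = 1
p8 (pos 8,9,10,11,12,13,14,15,24,25,26,27,28,29,30,31): XOR of data positions = 0⊕1⊕1⊕0⊕0⊕0⊕0⊕0⊕1⊕0⊕0⊕1⊕0⊕1⊕1 = 0
p16 (pos 16,17,18,19,20,21,22,23,24,25,26,27,28,29,30,31): XOR of data positions = 0⊕1⊕0⊕1⊕0⊕0⊕0⊕0⊕1⊕0⊕0⊕1⊕0⊕1⊕1 = 0
Codeword: 1001010001100000010100001001011

1001010001100000010100001001011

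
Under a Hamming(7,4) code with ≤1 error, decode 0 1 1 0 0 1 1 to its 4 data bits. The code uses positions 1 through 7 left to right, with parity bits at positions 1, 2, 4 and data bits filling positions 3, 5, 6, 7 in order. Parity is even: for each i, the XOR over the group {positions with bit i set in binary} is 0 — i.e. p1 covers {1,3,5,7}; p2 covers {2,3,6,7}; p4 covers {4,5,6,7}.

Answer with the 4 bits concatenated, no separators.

1011

s1 (pos 1,3,5,7): 0⊕1⊕0⊕1 = 0
s2 (pos 2,3,6,7): 1⊕1⊕1⊕1 = 0
s4 (pos 4,5,6,7): 0⊕0⊕1⊕1 = 0
Syndrome s4…s1 = 000 → no error.
Read data bits from positions 3,5,6,7: 1011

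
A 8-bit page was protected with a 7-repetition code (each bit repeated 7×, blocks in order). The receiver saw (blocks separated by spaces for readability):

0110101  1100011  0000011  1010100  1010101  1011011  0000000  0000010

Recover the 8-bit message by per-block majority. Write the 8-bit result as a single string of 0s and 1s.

Block 1 (0110101): 4 ones → 1
Block 2 (1100011): 4 ones → 1
Block 3 (0000011): 2 ones → 0
Block 4 (1010100): 3 ones → 0
Block 5 (1010101): 4 ones → 1
Block 6 (1011011): 5 ones → 1
Block 7 (0000000): 0 ones → 0
Block 8 (0000010): 1 one → 0

11001100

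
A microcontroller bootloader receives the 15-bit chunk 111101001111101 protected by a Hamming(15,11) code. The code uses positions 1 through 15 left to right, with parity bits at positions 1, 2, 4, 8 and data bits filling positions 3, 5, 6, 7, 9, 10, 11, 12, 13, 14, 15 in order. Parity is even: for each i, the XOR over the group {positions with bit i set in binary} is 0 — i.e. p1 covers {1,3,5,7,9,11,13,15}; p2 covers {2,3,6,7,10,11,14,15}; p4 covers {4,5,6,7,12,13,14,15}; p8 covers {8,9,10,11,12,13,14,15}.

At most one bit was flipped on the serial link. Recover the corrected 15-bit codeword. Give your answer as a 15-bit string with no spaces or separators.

111001001111101

s1 (pos 1,3,5,7,9,11,13,15): 1⊕1⊕0⊕0⊕1⊕1⊕1⊕1 = 0
s2 (pos 2,3,6,7,10,11,14,15): 1⊕1⊕1⊕0⊕1⊕1⊕0⊕1 = 0
s4 (pos 4,5,6,7,12,13,14,15): 1⊕0⊕1⊕0⊕1⊕1⊕0⊕1 = 1
s8 (pos 8,9,10,11,12,13,14,15): 0⊕1⊕1⊕1⊕1⊕1⊕0⊕1 = 0
Syndrome s8…s1 = 0100 → error at position 4.
Flip position 4: 111101001111101 → 111001001111101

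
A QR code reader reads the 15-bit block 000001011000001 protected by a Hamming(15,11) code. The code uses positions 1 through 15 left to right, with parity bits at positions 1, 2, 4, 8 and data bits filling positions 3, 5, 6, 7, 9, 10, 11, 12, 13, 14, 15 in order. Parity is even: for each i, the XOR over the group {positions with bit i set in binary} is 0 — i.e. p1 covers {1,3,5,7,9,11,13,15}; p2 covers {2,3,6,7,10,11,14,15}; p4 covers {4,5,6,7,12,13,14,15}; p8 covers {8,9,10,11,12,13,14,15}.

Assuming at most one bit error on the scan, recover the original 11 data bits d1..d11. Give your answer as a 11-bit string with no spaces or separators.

00101000001

s1 (pos 1,3,5,7,9,11,13,15): 0⊕0⊕0⊕0⊕1⊕0⊕0⊕1 = 0
s2 (pos 2,3,6,7,10,11,14,15): 0⊕0⊕1⊕0⊕0⊕0⊕0⊕1 = 0
s4 (pos 4,5,6,7,12,13,14,15): 0⊕0⊕1⊕0⊕0⊕0⊕0⊕1 = 0
s8 (pos 8,9,10,11,12,13,14,15): 1⊕1⊕0⊕0⊕0⊕0⊕0⊕1 = 1
Syndrome s8…s1 = 1000 → error at position 8.
Flip position 8: 000001011000001 → 000001001000001
Read data bits from positions 3,5,6,7,9,10,11,12,13,14,15: 00101000001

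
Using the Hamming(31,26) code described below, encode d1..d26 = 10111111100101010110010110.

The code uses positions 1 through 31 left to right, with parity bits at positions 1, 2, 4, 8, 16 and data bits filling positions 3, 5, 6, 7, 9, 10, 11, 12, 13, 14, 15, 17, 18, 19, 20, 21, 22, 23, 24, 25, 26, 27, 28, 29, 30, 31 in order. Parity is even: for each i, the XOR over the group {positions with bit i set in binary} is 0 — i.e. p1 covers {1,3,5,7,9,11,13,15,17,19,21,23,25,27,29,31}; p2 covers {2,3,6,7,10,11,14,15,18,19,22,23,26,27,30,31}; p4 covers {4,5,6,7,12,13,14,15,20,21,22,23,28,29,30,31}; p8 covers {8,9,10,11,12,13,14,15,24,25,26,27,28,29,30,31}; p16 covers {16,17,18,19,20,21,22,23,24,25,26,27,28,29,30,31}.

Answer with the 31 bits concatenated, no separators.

1110011111111000101010110010110

Place data at non-parity positions: p1 p2 1 p4 0 1 1 p8 1 1 1 1 1 0 0 p16 1 0 1 0 1 0 1 1 0 0 1 0 1 1 0
p1 (pos 1,3,5,7,9,11,13,15,17,19,21,23,25,27,29,31): XOR of data positions = 1⊕0⊕1⊕1⊕1⊕1⊕0⊕1⊕1⊕1⊕1⊕0⊕1⊕1⊕0 = 1
p2 (pos 2,3,6,7,10,11,14,15,18,19,22,23,26,27,30,31): XOR of data positions = 1⊕1⊕1⊕1⊕1⊕0⊕0⊕0⊕1⊕0⊕1⊕0⊕1⊕1⊕0 = 1
p4 (pos 4,5,6,7,12,13,14,15,20,21,22,23,28,29,30,31): XOR of data positions = 0⊕1⊕1⊕1⊕1⊕0⊕0⊕0⊕1⊕0⊕1⊕0⊕1⊕1⊕0 = 0
p8 (pos 8,9,10,11,12,13,14,15,24,25,26,27,28,29,30,31): XOR of data positions = 1⊕1⊕1⊕1⊕1⊕0⊕0⊕1⊕0⊕0⊕1⊕0⊕1⊕1⊕0 = 1
p16 (pos 16,17,18,19,20,21,22,23,24,25,26,27,28,29,30,31): XOR of data positions = 1⊕0⊕1⊕0⊕1⊕0⊕1⊕1⊕0⊕0⊕1⊕0⊕1⊕1⊕0 = 0
Codeword: 1110011111111000101010110010110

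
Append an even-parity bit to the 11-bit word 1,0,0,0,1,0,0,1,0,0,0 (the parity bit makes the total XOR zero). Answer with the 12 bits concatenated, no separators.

100010010001

XOR of the 11 data bits: 1⊕0⊕0⊕0⊕1⊕0⊕0⊕1⊕0⊕0⊕0 = 1
Parity bit = 1 (so all 12 bits XOR to 0).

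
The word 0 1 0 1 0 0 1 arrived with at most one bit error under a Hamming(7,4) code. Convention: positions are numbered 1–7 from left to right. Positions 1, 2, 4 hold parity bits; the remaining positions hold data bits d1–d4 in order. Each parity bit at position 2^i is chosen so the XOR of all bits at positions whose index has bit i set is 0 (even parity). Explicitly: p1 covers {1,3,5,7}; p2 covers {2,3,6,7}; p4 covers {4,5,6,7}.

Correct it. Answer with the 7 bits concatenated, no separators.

s1 (pos 1,3,5,7): 0⊕0⊕0⊕1 = 1
s2 (pos 2,3,6,7): 1⊕0⊕0⊕1 = 0
s4 (pos 4,5,6,7): 1⊕0⊕0⊕1 = 0
Syndrome s4…s1 = 001 → error at position 1.
Flip position 1: 0101001 → 1101001

1101001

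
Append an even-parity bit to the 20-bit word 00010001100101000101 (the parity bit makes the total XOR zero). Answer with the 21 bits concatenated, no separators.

XOR of the 20 data bits: 0⊕0⊕0⊕1⊕0⊕0⊕0⊕1⊕1⊕0⊕0⊕1⊕0⊕1⊕0⊕0⊕0⊕1⊕0⊕1 = 1
Parity bit = 1 (so all 21 bits XOR to 0).

000100011001010001011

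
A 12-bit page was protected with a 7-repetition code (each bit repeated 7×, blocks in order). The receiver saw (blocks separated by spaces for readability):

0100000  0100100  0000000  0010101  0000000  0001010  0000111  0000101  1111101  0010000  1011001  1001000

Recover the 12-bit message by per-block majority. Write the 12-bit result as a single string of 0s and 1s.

000000001010

Block 1 (0100000): 1 one → 0
Block 2 (0100100): 2 ones → 0
Block 3 (0000000): 0 ones → 0
Block 4 (0010101): 3 ones → 0
Block 5 (0000000): 0 ones → 0
Block 6 (0001010): 2 ones → 0
Block 7 (0000111): 3 ones → 0
Block 8 (0000101): 2 ones → 0
Block 9 (1111101): 6 ones → 1
Block 10 (0010000): 1 one → 0
Block 11 (1011001): 4 ones → 1
Block 12 (1001000): 2 ones → 0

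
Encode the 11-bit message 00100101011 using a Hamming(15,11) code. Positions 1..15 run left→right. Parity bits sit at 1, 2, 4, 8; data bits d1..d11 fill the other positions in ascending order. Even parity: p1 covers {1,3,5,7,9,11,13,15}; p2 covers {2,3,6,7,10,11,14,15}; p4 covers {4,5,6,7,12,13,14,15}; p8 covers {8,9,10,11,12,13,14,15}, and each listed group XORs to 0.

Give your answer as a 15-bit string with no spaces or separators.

Place data at non-parity positions: p1 p2 0 p4 0 1 0 p8 0 1 0 1 0 1 1
p1 (pos 1,3,5,7,9,11,13,15): XOR of data positions = 0⊕0⊕0⊕0⊕0⊕0⊕1 = 1
p2 (pos 2,3,6,7,10,11,14,15): XOR of data positions = 0⊕1⊕0⊕1⊕0⊕1⊕1 = 0
p4 (pos 4,5,6,7,12,13,14,15): XOR of data positions = 0⊕1⊕0⊕1⊕0⊕1⊕1 = 0
p8 (pos 8,9,10,11,12,13,14,15): XOR of data positions = 0⊕1⊕0⊕1⊕0⊕1⊕1 = 0
Codeword: 100001000101011

100001000101011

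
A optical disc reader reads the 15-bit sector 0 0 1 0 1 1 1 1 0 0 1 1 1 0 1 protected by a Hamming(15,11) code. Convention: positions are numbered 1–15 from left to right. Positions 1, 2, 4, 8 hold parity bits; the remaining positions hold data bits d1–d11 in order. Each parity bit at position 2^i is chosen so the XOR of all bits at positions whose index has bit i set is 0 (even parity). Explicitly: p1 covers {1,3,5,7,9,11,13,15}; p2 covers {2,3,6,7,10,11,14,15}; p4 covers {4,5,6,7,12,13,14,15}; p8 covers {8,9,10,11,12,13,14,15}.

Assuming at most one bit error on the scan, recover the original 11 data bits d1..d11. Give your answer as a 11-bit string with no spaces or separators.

s1 (pos 1,3,5,7,9,11,13,15): 0⊕1⊕1⊕1⊕0⊕1⊕1⊕1 = 0
s2 (pos 2,3,6,7,10,11,14,15): 0⊕1⊕1⊕1⊕0⊕1⊕0⊕1 = 1
s4 (pos 4,5,6,7,12,13,14,15): 0⊕1⊕1⊕1⊕1⊕1⊕0⊕1 = 0
s8 (pos 8,9,10,11,12,13,14,15): 1⊕0⊕0⊕1⊕1⊕1⊕0⊕1 = 1
Syndrome s8…s1 = 1010 → error at position 10.
Flip position 10: 001011110011101 → 001011110111101
Read data bits from positions 3,5,6,7,9,10,11,12,13,14,15: 11110111101

11110111101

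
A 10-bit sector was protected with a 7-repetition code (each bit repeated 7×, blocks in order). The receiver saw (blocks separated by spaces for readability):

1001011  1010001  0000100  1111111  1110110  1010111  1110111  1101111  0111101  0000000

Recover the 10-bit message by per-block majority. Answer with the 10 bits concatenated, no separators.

1001111110

Block 1 (1001011): 4 ones → 1
Block 2 (1010001): 3 ones → 0
Block 3 (0000100): 1 one → 0
Block 4 (1111111): 7 ones → 1
Block 5 (1110110): 5 ones → 1
Block 6 (1010111): 5 ones → 1
Block 7 (1110111): 6 ones → 1
Block 8 (1101111): 6 ones → 1
Block 9 (0111101): 5 ones → 1
Block 10 (0000000): 0 ones → 0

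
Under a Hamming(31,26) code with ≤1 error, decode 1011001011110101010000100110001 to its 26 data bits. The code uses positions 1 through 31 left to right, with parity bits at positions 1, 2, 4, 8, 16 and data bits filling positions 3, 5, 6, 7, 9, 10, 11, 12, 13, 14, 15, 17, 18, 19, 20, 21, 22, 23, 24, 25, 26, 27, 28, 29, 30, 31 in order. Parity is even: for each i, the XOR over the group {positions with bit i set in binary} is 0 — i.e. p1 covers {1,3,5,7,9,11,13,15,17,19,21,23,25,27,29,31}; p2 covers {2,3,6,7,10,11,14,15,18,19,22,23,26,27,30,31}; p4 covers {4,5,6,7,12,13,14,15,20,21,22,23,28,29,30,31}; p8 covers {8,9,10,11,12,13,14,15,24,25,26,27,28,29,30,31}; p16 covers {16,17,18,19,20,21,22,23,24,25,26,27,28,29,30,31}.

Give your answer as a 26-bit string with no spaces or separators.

10011111010010000100110001

s1 (pos 1,3,5,7,9,11,13,15,17,19,21,23,25,27,29,31): 1⊕1⊕0⊕1⊕1⊕1⊕0⊕0⊕0⊕0⊕0⊕1⊕0⊕1⊕0⊕1 = 0
s2 (pos 2,3,6,7,10,11,14,15,18,19,22,23,26,27,30,31): 0⊕1⊕0⊕1⊕1⊕1⊕1⊕0⊕1⊕0⊕0⊕1⊕1⊕1⊕0⊕1 = 0
s4 (pos 4,5,6,7,12,13,14,15,20,21,22,23,28,29,30,31): 1⊕0⊕0⊕1⊕1⊕0⊕1⊕0⊕0⊕0⊕0⊕1⊕0⊕0⊕0⊕1 = 0
s8 (pos 8,9,10,11,12,13,14,15,24,25,26,27,28,29,30,31): 0⊕1⊕1⊕1⊕1⊕0⊕1⊕0⊕0⊕0⊕1⊕1⊕0⊕0⊕0⊕1 = 0
s16 (pos 16,17,18,19,20,21,22,23,24,25,26,27,28,29,30,31): 1⊕0⊕1⊕0⊕0⊕0⊕0⊕1⊕0⊕0⊕1⊕1⊕0⊕0⊕0⊕1 = 0
Syndrome s16…s1 = 00000 → no error.
Read data bits from positions 3,5,6,7,9,10,11,12,13,14,15,17,18,19,20,21,22,23,24,25,26,27,28,29,30,31: 10011111010010000100110001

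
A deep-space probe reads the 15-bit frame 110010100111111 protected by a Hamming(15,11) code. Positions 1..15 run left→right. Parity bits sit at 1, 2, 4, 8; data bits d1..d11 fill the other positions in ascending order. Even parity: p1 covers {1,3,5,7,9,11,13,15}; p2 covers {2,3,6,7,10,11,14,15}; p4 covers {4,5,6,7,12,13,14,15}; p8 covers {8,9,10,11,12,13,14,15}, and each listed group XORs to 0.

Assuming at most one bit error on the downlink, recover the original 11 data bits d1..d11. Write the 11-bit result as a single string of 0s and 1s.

s1 (pos 1,3,5,7,9,11,13,15): 1⊕0⊕1⊕1⊕0⊕1⊕1⊕1 = 0
s2 (pos 2,3,6,7,10,11,14,15): 1⊕0⊕0⊕1⊕1⊕1⊕1⊕1 = 0
s4 (pos 4,5,6,7,12,13,14,15): 0⊕1⊕0⊕1⊕1⊕1⊕1⊕1 = 0
s8 (pos 8,9,10,11,12,13,14,15): 0⊕0⊕1⊕1⊕1⊕1⊕1⊕1 = 0
Syndrome s8…s1 = 0000 → no error.
Read data bits from positions 3,5,6,7,9,10,11,12,13,14,15: 01010111111

01010111111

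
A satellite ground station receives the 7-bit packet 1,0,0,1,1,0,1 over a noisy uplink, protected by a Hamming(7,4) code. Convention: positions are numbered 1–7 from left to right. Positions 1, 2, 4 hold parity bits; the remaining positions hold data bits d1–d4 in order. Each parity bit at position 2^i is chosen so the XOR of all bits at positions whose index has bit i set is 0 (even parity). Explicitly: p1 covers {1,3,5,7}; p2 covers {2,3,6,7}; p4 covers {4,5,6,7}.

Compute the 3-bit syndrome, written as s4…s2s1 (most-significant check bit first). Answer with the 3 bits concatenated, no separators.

111

s1 (pos 1,3,5,7): 1⊕0⊕1⊕1 = 1
s2 (pos 2,3,6,7): 0⊕0⊕0⊕1 = 1
s4 (pos 4,5,6,7): 1⊕1⊕0⊕1 = 1
Syndrome s4…s1 = 111 → error at position 7.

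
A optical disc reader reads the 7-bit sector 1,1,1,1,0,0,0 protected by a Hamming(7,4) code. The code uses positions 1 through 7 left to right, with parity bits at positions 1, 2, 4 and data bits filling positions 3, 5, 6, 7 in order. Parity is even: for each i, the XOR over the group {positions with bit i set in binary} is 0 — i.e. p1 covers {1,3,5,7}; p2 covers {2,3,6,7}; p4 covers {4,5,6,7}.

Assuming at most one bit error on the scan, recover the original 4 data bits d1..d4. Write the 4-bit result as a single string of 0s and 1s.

1000

s1 (pos 1,3,5,7): 1⊕1⊕0⊕0 = 0
s2 (pos 2,3,6,7): 1⊕1⊕0⊕0 = 0
s4 (pos 4,5,6,7): 1⊕0⊕0⊕0 = 1
Syndrome s4…s1 = 100 → error at position 4.
Flip position 4: 1111000 → 1110000
Read data bits from positions 3,5,6,7: 1000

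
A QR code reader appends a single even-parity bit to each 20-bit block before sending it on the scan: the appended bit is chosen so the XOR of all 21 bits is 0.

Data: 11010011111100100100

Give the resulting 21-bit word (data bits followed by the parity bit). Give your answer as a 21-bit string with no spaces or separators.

110100111111001001001

XOR of the 20 data bits: 1⊕1⊕0⊕1⊕0⊕0⊕1⊕1⊕1⊕1⊕1⊕1⊕0⊕0⊕1⊕0⊕0⊕1⊕0⊕0 = 1
Parity bit = 1 (so all 21 bits XOR to 0).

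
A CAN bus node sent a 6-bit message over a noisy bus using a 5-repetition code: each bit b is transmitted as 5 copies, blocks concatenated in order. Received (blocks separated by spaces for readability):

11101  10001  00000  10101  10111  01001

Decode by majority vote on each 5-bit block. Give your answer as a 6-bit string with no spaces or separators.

Block 1 (11101): 4 ones → 1
Block 2 (10001): 2 ones → 0
Block 3 (00000): 0 ones → 0
Block 4 (10101): 3 ones → 1
Block 5 (10111): 4 ones → 1
Block 6 (01001): 2 ones → 0

100110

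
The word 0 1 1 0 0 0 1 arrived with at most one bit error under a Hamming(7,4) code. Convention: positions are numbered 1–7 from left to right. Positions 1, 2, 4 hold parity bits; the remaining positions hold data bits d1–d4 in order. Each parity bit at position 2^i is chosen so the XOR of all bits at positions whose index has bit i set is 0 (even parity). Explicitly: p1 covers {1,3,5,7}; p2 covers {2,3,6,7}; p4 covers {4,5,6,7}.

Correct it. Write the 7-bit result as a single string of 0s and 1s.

0110011

s1 (pos 1,3,5,7): 0⊕1⊕0⊕1 = 0
s2 (pos 2,3,6,7): 1⊕1⊕0⊕1 = 1
s4 (pos 4,5,6,7): 0⊕0⊕0⊕1 = 1
Syndrome s4…s1 = 110 → error at position 6.
Flip position 6: 0110001 → 0110011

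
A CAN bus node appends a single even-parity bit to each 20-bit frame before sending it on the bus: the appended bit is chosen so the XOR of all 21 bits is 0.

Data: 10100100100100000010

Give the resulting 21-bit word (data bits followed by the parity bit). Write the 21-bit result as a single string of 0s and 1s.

XOR of the 20 data bits: 1⊕0⊕1⊕0⊕0⊕1⊕0⊕0⊕1⊕0⊕0⊕1⊕0⊕0⊕0⊕0⊕0⊕0⊕1⊕0 = 0
Parity bit = 0 (so all 21 bits XOR to 0).

101001001001000000100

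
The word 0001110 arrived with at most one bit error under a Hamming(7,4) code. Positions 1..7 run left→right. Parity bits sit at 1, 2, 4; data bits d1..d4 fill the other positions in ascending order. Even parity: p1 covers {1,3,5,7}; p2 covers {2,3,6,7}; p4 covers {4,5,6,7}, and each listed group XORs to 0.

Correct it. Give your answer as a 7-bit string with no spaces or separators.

s1 (pos 1,3,5,7): 0⊕0⊕1⊕0 = 1
s2 (pos 2,3,6,7): 0⊕0⊕1⊕0 = 1
s4 (pos 4,5,6,7): 1⊕1⊕1⊕0 = 1
Syndrome s4…s1 = 111 → error at position 7.
Flip position 7: 0001110 → 0001111

0001111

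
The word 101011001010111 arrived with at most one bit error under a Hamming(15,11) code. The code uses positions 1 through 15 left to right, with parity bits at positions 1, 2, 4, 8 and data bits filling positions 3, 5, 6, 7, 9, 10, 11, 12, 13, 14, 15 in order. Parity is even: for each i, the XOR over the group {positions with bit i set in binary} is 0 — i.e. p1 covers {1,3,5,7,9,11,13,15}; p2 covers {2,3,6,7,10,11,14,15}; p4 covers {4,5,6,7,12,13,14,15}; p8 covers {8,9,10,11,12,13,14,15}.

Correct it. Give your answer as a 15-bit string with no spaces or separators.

s1 (pos 1,3,5,7,9,11,13,15): 1⊕1⊕1⊕0⊕1⊕1⊕1⊕1 = 1
s2 (pos 2,3,6,7,10,11,14,15): 0⊕1⊕1⊕0⊕0⊕1⊕1⊕1 = 1
s4 (pos 4,5,6,7,12,13,14,15): 0⊕1⊕1⊕0⊕0⊕1⊕1⊕1 = 1
s8 (pos 8,9,10,11,12,13,14,15): 0⊕1⊕0⊕1⊕0⊕1⊕1⊕1 = 1
Syndrome s8…s1 = 1111 → error at position 15.
Flip position 15: 101011001010111 → 101011001010110

101011001010110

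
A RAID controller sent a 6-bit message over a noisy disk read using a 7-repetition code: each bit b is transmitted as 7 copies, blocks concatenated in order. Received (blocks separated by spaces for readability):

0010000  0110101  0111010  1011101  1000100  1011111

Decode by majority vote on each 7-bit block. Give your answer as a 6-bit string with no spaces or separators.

Block 1 (0010000): 1 one → 0
Block 2 (0110101): 4 ones → 1
Block 3 (0111010): 4 ones → 1
Block 4 (1011101): 5 ones → 1
Block 5 (1000100): 2 ones → 0
Block 6 (1011111): 6 ones → 1

011101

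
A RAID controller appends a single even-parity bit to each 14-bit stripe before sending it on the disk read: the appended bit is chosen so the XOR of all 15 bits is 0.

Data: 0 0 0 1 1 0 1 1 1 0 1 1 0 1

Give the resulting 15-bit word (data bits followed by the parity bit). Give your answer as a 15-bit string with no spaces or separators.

000110111011010

XOR of the 14 data bits: 0⊕0⊕0⊕1⊕1⊕0⊕1⊕1⊕1⊕0⊕1⊕1⊕0⊕1 = 0
Parity bit = 0 (so all 15 bits XOR to 0).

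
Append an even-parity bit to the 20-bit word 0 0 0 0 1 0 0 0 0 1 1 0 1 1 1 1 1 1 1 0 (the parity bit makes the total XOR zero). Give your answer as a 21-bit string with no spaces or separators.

XOR of the 20 data bits: 0⊕0⊕0⊕0⊕1⊕0⊕0⊕0⊕0⊕1⊕1⊕0⊕1⊕1⊕1⊕1⊕1⊕1⊕1⊕0 = 0
Parity bit = 0 (so all 21 bits XOR to 0).

000010000110111111100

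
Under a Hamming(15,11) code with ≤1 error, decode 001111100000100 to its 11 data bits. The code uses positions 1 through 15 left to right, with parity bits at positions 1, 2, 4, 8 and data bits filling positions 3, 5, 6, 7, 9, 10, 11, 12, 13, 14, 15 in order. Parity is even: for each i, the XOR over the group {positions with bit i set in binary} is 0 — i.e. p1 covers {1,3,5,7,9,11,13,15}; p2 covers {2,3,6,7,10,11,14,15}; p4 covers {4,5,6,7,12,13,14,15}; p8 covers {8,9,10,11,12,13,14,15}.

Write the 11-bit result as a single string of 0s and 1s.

s1 (pos 1,3,5,7,9,11,13,15): 0⊕1⊕1⊕1⊕0⊕0⊕1⊕0 = 0
s2 (pos 2,3,6,7,10,11,14,15): 0⊕1⊕1⊕1⊕0⊕0⊕0⊕0 = 1
s4 (pos 4,5,6,7,12,13,14,15): 1⊕1⊕1⊕1⊕0⊕1⊕0⊕0 = 1
s8 (pos 8,9,10,11,12,13,14,15): 0⊕0⊕0⊕0⊕0⊕1⊕0⊕0 = 1
Syndrome s8…s1 = 1110 → error at position 14.
Flip position 14: 001111100000100 → 001111100000110
Read data bits from positions 3,5,6,7,9,10,11,12,13,14,15: 11110000110

11110000110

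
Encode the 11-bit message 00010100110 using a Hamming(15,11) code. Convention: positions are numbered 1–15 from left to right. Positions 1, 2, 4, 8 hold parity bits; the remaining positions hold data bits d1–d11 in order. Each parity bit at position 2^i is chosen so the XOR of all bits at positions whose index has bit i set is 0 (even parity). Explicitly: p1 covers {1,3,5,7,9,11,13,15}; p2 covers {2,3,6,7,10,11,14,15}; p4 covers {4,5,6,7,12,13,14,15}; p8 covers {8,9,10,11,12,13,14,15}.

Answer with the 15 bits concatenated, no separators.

010100110100110

Place data at non-parity positions: p1 p2 0 p4 0 0 1 p8 0 1 0 0 1 1 0
p1 (pos 1,3,5,7,9,11,13,15): XOR of data positions = 0⊕0⊕1⊕0⊕0⊕1⊕0 = 0
p2 (pos 2,3,6,7,10,11,14,15): XOR of data positions = 0⊕0⊕1⊕1⊕0⊕1⊕0 = 1
p4 (pos 4,5,6,7,12,13,14,15): XOR of data positions = 0⊕0⊕1⊕0⊕1⊕1⊕0 = 1
p8 (pos 8,9,10,11,12,13,14,15): XOR of data positions = 0⊕1⊕0⊕0⊕1⊕1⊕0 = 1
Codeword: 010100110100110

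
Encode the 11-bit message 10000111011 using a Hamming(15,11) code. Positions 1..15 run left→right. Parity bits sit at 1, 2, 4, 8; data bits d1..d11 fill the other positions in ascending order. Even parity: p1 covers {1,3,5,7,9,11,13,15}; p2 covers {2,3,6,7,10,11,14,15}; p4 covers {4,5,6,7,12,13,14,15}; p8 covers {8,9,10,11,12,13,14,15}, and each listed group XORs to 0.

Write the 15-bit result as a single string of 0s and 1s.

Place data at non-parity positions: p1 p2 1 p4 0 0 0 p8 0 1 1 1 0 1 1
p1 (pos 1,3,5,7,9,11,13,15): XOR of data positions = 1⊕0⊕0⊕0⊕1⊕0⊕1 = 1
p2 (pos 2,3,6,7,10,11,14,15): XOR of data positions = 1⊕0⊕0⊕1⊕1⊕1⊕1 = 1
p4 (pos 4,5,6,7,12,13,14,15): XOR of data positions = 0⊕0⊕0⊕1⊕0⊕1⊕1 = 1
p8 (pos 8,9,10,11,12,13,14,15): XOR of data positions = 0⊕1⊕1⊕1⊕0⊕1⊕1 = 1
Codeword: 111100010111011

111100010111011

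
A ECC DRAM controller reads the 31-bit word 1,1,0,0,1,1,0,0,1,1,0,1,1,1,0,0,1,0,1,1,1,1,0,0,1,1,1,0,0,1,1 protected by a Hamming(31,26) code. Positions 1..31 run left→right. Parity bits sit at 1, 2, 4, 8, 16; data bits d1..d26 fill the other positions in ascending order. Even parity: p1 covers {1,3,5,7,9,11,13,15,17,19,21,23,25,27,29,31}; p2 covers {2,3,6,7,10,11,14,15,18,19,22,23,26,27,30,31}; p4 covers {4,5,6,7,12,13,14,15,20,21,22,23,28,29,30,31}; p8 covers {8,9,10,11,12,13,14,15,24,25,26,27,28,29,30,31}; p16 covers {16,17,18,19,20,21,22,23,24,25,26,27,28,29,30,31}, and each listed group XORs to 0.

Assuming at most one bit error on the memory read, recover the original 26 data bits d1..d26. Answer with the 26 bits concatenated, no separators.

s1 (pos 1,3,5,7,9,11,13,15,17,19,21,23,25,27,29,31): 1⊕0⊕1⊕0⊕1⊕0⊕1⊕0⊕1⊕1⊕1⊕0⊕1⊕1⊕0⊕1 = 0
s2 (pos 2,3,6,7,10,11,14,15,18,19,22,23,26,27,30,31): 1⊕0⊕1⊕0⊕1⊕0⊕1⊕0⊕0⊕1⊕1⊕0⊕1⊕1⊕1⊕1 = 0
s4 (pos 4,5,6,7,12,13,14,15,20,21,22,23,28,29,30,31): 0⊕1⊕1⊕0⊕1⊕1⊕1⊕0⊕1⊕1⊕1⊕0⊕0⊕0⊕1⊕1 = 0
s8 (pos 8,9,10,11,12,13,14,15,24,25,26,27,28,29,30,31): 0⊕1⊕1⊕0⊕1⊕1⊕1⊕0⊕0⊕1⊕1⊕1⊕0⊕0⊕1⊕1 = 0
s16 (pos 16,17,18,19,20,21,22,23,24,25,26,27,28,29,30,31): 0⊕1⊕0⊕1⊕1⊕1⊕1⊕0⊕0⊕1⊕1⊕1⊕0⊕0⊕1⊕1 = 0
Syndrome s16…s1 = 00000 → no error.
Read data bits from positions 3,5,6,7,9,10,11,12,13,14,15,17,18,19,20,21,22,23,24,25,26,27,28,29,30,31: 01101101110101111001110011

01101101110101111001110011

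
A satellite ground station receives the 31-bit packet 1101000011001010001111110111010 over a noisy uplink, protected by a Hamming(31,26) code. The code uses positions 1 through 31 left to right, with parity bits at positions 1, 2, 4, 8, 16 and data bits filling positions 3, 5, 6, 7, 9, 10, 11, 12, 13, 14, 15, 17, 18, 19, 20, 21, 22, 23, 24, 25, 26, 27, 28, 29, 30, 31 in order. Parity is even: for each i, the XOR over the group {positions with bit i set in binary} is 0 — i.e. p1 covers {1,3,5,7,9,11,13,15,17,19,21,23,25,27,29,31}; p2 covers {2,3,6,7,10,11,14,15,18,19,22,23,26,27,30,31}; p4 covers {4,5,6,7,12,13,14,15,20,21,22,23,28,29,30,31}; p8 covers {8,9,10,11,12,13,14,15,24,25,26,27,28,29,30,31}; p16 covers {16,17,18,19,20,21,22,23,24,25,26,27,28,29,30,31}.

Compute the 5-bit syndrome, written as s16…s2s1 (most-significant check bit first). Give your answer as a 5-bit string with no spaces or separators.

01110

s1 (pos 1,3,5,7,9,11,13,15,17,19,21,23,25,27,29,31): 1⊕0⊕0⊕0⊕1⊕0⊕1⊕1⊕0⊕1⊕1⊕1⊕0⊕1⊕0⊕0 = 0
s2 (pos 2,3,6,7,10,11,14,15,18,19,22,23,26,27,30,31): 1⊕0⊕0⊕0⊕1⊕0⊕0⊕1⊕0⊕1⊕1⊕1⊕1⊕1⊕1⊕0 = 1
s4 (pos 4,5,6,7,12,13,14,15,20,21,22,23,28,29,30,31): 1⊕0⊕0⊕0⊕0⊕1⊕0⊕1⊕1⊕1⊕1⊕1⊕1⊕0⊕1⊕0 = 1
s8 (pos 8,9,10,11,12,13,14,15,24,25,26,27,28,29,30,31): 0⊕1⊕1⊕0⊕0⊕1⊕0⊕1⊕1⊕0⊕1⊕1⊕1⊕0⊕1⊕0 = 1
s16 (pos 16,17,18,19,20,21,22,23,24,25,26,27,28,29,30,31): 0⊕0⊕0⊕1⊕1⊕1⊕1⊕1⊕1⊕0⊕1⊕1⊕1⊕0⊕1⊕0 = 0
Syndrome s16…s1 = 01110 → error at position 14.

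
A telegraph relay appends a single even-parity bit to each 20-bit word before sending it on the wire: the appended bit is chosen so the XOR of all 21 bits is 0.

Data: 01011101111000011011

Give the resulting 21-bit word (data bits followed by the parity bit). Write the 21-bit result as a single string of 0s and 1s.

010111011110000110110

XOR of the 20 data bits: 0⊕1⊕0⊕1⊕1⊕1⊕0⊕1⊕1⊕1⊕1⊕0⊕0⊕0⊕0⊕1⊕1⊕0⊕1⊕1 = 0
Parity bit = 0 (so all 21 bits XOR to 0).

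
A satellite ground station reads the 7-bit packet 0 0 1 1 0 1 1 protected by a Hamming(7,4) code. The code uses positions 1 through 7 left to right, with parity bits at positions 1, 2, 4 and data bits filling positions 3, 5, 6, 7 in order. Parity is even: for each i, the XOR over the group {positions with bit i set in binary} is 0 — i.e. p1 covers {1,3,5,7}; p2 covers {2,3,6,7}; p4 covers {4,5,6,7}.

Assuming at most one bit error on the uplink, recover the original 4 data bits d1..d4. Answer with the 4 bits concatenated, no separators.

1001

s1 (pos 1,3,5,7): 0⊕1⊕0⊕1 = 0
s2 (pos 2,3,6,7): 0⊕1⊕1⊕1 = 1
s4 (pos 4,5,6,7): 1⊕0⊕1⊕1 = 1
Syndrome s4…s1 = 110 → error at position 6.
Flip position 6: 0011011 → 0011001
Read data bits from positions 3,5,6,7: 1001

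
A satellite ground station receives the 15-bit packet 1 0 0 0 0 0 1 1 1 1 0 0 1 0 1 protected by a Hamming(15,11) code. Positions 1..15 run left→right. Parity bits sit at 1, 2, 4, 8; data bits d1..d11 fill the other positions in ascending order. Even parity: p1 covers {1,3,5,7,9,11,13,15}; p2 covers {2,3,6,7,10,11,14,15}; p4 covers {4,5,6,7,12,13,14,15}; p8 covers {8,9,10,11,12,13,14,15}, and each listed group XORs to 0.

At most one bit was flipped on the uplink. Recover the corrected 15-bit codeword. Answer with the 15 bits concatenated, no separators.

s1 (pos 1,3,5,7,9,11,13,15): 1⊕0⊕0⊕1⊕1⊕0⊕1⊕1 = 1
s2 (pos 2,3,6,7,10,11,14,15): 0⊕0⊕0⊕1⊕1⊕0⊕0⊕1 = 1
s4 (pos 4,5,6,7,12,13,14,15): 0⊕0⊕0⊕1⊕0⊕1⊕0⊕1 = 1
s8 (pos 8,9,10,11,12,13,14,15): 1⊕1⊕1⊕0⊕0⊕1⊕0⊕1 = 1
Syndrome s8…s1 = 1111 → error at position 15.
Flip position 15: 100000111100101 → 100000111100100

100000111100100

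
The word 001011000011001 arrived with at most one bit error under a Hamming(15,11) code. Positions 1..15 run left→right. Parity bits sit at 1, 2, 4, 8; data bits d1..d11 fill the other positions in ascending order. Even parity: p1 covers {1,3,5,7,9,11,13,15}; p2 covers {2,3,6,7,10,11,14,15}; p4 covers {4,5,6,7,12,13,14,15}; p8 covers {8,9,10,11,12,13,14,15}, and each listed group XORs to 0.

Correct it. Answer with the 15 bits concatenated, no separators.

s1 (pos 1,3,5,7,9,11,13,15): 0⊕1⊕1⊕0⊕0⊕1⊕0⊕1 = 0
s2 (pos 2,3,6,7,10,11,14,15): 0⊕1⊕1⊕0⊕0⊕1⊕0⊕1 = 0
s4 (pos 4,5,6,7,12,13,14,15): 0⊕1⊕1⊕0⊕1⊕0⊕0⊕1 = 0
s8 (pos 8,9,10,11,12,13,14,15): 0⊕0⊕0⊕1⊕1⊕0⊕0⊕1 = 1
Syndrome s8…s1 = 1000 → error at position 8.
Flip position 8: 001011000011001 → 001011010011001

001011010011001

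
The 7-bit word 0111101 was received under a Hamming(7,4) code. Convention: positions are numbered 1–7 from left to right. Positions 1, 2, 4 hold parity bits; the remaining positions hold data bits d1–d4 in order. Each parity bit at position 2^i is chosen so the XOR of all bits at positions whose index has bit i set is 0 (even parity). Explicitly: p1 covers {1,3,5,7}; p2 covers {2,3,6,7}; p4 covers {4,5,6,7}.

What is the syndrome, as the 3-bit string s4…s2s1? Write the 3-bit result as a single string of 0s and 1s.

s1 (pos 1,3,5,7): 0⊕1⊕1⊕1 = 1
s2 (pos 2,3,6,7): 1⊕1⊕0⊕1 = 1
s4 (pos 4,5,6,7): 1⊕1⊕0⊕1 = 1
Syndrome s4…s1 = 111 → error at position 7.

111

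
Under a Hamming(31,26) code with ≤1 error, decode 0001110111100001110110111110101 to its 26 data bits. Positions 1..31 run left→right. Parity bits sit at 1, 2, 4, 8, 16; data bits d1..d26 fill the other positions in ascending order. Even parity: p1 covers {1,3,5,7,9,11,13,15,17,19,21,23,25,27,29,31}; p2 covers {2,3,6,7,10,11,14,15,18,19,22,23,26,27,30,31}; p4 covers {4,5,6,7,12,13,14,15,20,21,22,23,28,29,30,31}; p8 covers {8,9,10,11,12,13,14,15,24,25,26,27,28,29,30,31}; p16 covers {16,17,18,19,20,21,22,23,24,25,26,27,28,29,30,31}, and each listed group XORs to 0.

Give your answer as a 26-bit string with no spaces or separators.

01101110000110110111110101

s1 (pos 1,3,5,7,9,11,13,15,17,19,21,23,25,27,29,31): 0⊕0⊕1⊕0⊕1⊕1⊕0⊕0⊕1⊕0⊕1⊕1⊕1⊕1⊕1⊕1 = 0
s2 (pos 2,3,6,7,10,11,14,15,18,19,22,23,26,27,30,31): 0⊕0⊕1⊕0⊕1⊕1⊕0⊕0⊕1⊕0⊕0⊕1⊕1⊕1⊕0⊕1 = 0
s4 (pos 4,5,6,7,12,13,14,15,20,21,22,23,28,29,30,31): 1⊕1⊕1⊕0⊕0⊕0⊕0⊕0⊕1⊕1⊕0⊕1⊕0⊕1⊕0⊕1 = 0
s8 (pos 8,9,10,11,12,13,14,15,24,25,26,27,28,29,30,31): 1⊕1⊕1⊕1⊕0⊕0⊕0⊕0⊕1⊕1⊕1⊕1⊕0⊕1⊕0⊕1 = 0
s16 (pos 16,17,18,19,20,21,22,23,24,25,26,27,28,29,30,31): 1⊕1⊕1⊕0⊕1⊕1⊕0⊕1⊕1⊕1⊕1⊕1⊕0⊕1⊕0⊕1 = 0
Syndrome s16…s1 = 00000 → no error.
Read data bits from positions 3,5,6,7,9,10,11,12,13,14,15,17,18,19,20,21,22,23,24,25,26,27,28,29,30,31: 01101110000110110111110101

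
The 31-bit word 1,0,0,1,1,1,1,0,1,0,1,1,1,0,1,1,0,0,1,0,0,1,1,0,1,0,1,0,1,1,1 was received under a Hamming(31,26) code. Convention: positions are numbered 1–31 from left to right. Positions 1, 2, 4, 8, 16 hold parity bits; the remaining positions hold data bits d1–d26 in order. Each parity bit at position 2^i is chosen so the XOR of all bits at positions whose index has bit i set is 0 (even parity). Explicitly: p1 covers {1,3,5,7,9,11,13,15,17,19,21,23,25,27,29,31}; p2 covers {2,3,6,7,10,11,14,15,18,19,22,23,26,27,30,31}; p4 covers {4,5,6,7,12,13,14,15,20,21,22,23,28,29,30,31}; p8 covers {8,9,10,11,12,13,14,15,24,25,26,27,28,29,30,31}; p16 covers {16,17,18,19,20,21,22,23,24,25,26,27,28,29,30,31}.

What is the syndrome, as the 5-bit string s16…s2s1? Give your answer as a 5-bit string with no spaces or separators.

s1 (pos 1,3,5,7,9,11,13,15,17,19,21,23,25,27,29,31): 1⊕0⊕1⊕1⊕1⊕1⊕1⊕1⊕0⊕1⊕0⊕1⊕1⊕1⊕1⊕1 = 1
s2 (pos 2,3,6,7,10,11,14,15,18,19,22,23,26,27,30,31): 0⊕0⊕1⊕1⊕0⊕1⊕0⊕1⊕0⊕1⊕1⊕1⊕0⊕1⊕1⊕1 = 0
s4 (pos 4,5,6,7,12,13,14,15,20,21,22,23,28,29,30,31): 1⊕1⊕1⊕1⊕1⊕1⊕0⊕1⊕0⊕0⊕1⊕1⊕0⊕1⊕1⊕1 = 0
s8 (pos 8,9,10,11,12,13,14,15,24,25,26,27,28,29,30,31): 0⊕1⊕0⊕1⊕1⊕1⊕0⊕1⊕0⊕1⊕0⊕1⊕0⊕1⊕1⊕1 = 0
s16 (pos 16,17,18,19,20,21,22,23,24,25,26,27,28,29,30,31): 1⊕0⊕0⊕1⊕0⊕0⊕1⊕1⊕0⊕1⊕0⊕1⊕0⊕1⊕1⊕1 = 1
Syndrome s16…s1 = 10001 → error at position 17.

10001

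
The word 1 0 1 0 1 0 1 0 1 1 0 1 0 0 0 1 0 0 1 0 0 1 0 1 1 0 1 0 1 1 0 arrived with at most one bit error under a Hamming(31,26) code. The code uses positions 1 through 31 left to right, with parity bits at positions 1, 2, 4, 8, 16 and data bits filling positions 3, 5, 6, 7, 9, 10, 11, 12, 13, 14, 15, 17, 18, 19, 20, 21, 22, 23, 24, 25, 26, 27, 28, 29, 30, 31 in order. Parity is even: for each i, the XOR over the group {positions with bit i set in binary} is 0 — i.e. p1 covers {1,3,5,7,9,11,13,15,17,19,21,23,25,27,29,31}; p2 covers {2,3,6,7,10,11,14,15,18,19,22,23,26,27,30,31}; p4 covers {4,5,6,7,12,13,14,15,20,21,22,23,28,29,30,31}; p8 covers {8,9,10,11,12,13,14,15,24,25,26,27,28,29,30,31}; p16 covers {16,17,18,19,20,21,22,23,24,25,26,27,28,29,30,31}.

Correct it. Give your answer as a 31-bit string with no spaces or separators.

s1 (pos 1,3,5,7,9,11,13,15,17,19,21,23,25,27,29,31): 1⊕1⊕1⊕1⊕1⊕0⊕0⊕0⊕0⊕1⊕0⊕0⊕1⊕1⊕1⊕0 = 1
s2 (pos 2,3,6,7,10,11,14,15,18,19,22,23,26,27,30,31): 0⊕1⊕0⊕1⊕1⊕0⊕0⊕0⊕0⊕1⊕1⊕0⊕0⊕1⊕1⊕0 = 1
s4 (pos 4,5,6,7,12,13,14,15,20,21,22,23,28,29,30,31): 0⊕1⊕0⊕1⊕1⊕0⊕0⊕0⊕0⊕0⊕1⊕0⊕0⊕1⊕1⊕0 = 0
s8 (pos 8,9,10,11,12,13,14,15,24,25,26,27,28,29,30,31): 0⊕1⊕1⊕0⊕1⊕0⊕0⊕0⊕1⊕1⊕0⊕1⊕0⊕1⊕1⊕0 = 0
s16 (pos 16,17,18,19,20,21,22,23,24,25,26,27,28,29,30,31): 1⊕0⊕0⊕1⊕0⊕0⊕1⊕0⊕1⊕1⊕0⊕1⊕0⊕1⊕1⊕0 = 0
Syndrome s16…s1 = 00011 → error at position 3.
Flip position 3: 1010101011010001001001011010110 → 1000101011010001001001011010110

1000101011010001001001011010110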